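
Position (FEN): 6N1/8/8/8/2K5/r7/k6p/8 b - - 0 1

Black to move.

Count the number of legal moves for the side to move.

19

Black to move; king on a2.
In check: no.
Legal moves: Ra8, Ra7, Ra6, Ra5, Ra4+, Rh3, Rg3, Rf3, Re3, Rd3, Rc3+, Rb3, Kb2, Kb1, Ka1, h1=Q, h1=R, h1=B, h1=N.
Count: 19.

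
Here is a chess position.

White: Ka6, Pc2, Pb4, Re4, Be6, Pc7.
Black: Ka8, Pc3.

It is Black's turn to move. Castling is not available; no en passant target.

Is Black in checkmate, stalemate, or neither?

Black to move; black king on a8.
In check: no.
King squares — a7: attacked by Ka6; b7: attacked by Ka6; b8: attacked by Pc7.
Legal moves for Black: none.
Not in check and no legal moves → stalemate.

stalemate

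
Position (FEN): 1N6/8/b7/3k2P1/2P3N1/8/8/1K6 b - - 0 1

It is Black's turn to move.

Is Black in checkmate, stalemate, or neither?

Black to move; black king on d5.
In check: yes, from the white pawn on c4.
Legal moves for Black: Ke6, Kd6, Kc5, Ke4, Kd4, Kxc4, Bxc4.
Black is in check but has 7 legal moves → neither.

neither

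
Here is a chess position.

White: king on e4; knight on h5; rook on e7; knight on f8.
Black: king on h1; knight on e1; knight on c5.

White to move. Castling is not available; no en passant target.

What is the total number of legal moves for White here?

6

White to move; king on e4.
In check: yes, from the black knight on c5.
Legal moves: Kf5, Ke5, Kd5, Kf4, Kd4, Ke3.
Count: 6.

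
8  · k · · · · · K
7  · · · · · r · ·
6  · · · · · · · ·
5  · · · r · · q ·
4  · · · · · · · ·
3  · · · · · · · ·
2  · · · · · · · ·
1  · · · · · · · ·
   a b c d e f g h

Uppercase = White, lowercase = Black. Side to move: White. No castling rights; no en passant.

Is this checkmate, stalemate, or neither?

stalemate

White to move; white king on h8.
In check: no.
King squares — g7: attacked by Qg5; h7: attacked by Rf7; g8: attacked by Qg5.
Legal moves for White: none.
Not in check and no legal moves → stalemate.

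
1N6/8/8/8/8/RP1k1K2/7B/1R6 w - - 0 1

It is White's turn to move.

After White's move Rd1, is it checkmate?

no

After Rd1: black king on d3; in check: yes, from the white rook on d1.
Black has 2 legal replies: Kc3, Kc2.
In check but a legal move exists → not checkmate.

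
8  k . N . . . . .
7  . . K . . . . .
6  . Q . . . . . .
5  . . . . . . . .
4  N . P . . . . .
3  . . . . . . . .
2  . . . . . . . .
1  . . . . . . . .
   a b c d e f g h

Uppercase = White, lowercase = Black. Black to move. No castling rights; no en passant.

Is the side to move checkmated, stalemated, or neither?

Black to move; black king on a8.
In check: no.
King squares — a7: attacked by Qb6; b7: attacked by Qb6; b8: attacked by Qb6.
Legal moves for Black: none.
Not in check and no legal moves → stalemate.

stalemate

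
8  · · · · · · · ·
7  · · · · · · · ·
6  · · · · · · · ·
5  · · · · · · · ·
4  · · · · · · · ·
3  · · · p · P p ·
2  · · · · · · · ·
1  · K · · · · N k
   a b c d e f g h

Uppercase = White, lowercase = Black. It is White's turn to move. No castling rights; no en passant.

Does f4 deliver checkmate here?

After f4: black king on h1; in check: no.
Black is not in check, so this cannot be checkmate.

no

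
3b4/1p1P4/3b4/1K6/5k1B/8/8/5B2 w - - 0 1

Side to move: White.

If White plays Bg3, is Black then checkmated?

After Bg3: black king on f4; in check: yes, from the white bishop on g3.
Black has 7 legal replies: Kg5, Kf5, Kg4, Ke4, Kxg3, Kf3, Ke3.
In check but a legal move exists → not checkmate.

no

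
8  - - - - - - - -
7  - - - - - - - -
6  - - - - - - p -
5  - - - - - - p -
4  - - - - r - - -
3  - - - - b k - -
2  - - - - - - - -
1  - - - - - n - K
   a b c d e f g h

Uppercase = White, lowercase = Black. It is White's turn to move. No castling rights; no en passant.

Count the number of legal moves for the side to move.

White to move; king on h1.
In check: no.
Legal moves: none.
Count: 0.

0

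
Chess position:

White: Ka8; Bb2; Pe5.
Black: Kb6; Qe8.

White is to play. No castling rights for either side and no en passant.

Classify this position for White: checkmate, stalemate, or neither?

White to move; white king on a8.
In check: yes, from the black queen on e8.
King squares — a7: attacked by Kb6; b7: attacked by Kb6; b8: attacked by Qe8.
Legal moves for White: none.
In check with no legal moves → checkmate.

checkmate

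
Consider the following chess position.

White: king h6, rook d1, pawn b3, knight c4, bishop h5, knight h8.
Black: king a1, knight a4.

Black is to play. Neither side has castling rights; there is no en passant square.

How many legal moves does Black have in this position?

Black to move; king on a1.
In check: yes, from the white rook on d1.
Legal moves: Ka2.
Count: 1.

1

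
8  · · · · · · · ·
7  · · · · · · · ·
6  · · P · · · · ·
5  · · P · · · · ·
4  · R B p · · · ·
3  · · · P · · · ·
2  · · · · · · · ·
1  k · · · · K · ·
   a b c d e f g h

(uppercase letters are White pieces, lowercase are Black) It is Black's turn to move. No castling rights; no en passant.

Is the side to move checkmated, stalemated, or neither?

Black to move; black king on a1.
In check: no.
King squares — b1: attacked by Rb4; a2: attacked by Bc4; b2: attacked by Rb4.
Legal moves for Black: none.
Not in check and no legal moves → stalemate.

stalemate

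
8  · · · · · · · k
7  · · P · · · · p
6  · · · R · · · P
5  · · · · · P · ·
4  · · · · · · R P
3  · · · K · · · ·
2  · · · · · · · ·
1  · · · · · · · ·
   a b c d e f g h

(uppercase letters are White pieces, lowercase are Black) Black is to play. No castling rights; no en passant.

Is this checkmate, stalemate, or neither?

Black to move; black king on h8.
In check: no.
King squares — g7: attacked by Rg4; h7: own pawn; g8: attacked by Rg4.
Legal moves for Black: none.
Not in check and no legal moves → stalemate.

stalemate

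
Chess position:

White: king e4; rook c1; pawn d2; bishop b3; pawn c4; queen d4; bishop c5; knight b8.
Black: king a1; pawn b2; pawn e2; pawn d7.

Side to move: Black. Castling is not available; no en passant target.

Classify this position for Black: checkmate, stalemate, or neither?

checkmate

Black to move; black king on a1.
In check: yes, from the white rook on c1.
King squares — b1: attacked by Rc1; a2: attacked by Bb3; b2: own pawn.
Legal moves for Black: none.
In check with no legal moves → checkmate.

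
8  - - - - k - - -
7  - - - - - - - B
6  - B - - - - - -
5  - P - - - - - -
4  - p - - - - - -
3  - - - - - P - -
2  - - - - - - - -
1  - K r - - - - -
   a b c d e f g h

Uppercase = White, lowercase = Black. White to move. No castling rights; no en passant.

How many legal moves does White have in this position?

3

White to move; king on b1.
In check: yes, from the black rook on c1.
Legal moves: Kb2, Ka2, Kxc1.
Count: 3.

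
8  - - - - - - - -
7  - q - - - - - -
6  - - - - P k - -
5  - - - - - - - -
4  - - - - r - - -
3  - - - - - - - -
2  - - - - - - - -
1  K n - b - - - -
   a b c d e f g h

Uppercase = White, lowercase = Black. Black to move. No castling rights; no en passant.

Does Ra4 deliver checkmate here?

After Ra4: white king on a1; in check: yes, from the black rook on a4.
King squares — b1: attacked by Qb7; a2: attacked by Ra4; b2: attacked by Qb7.
White has no legal moves → checkmate.

yes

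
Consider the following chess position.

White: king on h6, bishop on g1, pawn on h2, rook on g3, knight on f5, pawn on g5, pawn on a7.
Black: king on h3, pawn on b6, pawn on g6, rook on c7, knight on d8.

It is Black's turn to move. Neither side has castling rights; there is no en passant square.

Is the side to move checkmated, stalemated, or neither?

checkmate

Black to move; black king on h3.
In check: yes, from the white rook on g3.
King squares — g2: attacked by Rg3; h2: attacked by Bg1; g3: attacked by Ph2; g4: attacked by Rg3; h4: attacked by Nf5.
Legal moves for Black: none.
In check with no legal moves → checkmate.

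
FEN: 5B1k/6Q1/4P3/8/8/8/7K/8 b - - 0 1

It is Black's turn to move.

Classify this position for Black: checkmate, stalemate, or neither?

Black to move; black king on h8.
In check: yes, from the white queen on g7.
King squares — g7: attacked by Bf8; h7: attacked by Qg7; g8: attacked by Qg7.
Legal moves for Black: none.
In check with no legal moves → checkmate.

checkmate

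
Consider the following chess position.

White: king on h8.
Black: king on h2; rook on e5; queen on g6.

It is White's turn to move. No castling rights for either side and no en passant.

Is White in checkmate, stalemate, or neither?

stalemate

White to move; white king on h8.
In check: no.
King squares — g7: attacked by Qg6; h7: attacked by Qg6; g8: attacked by Qg6.
Legal moves for White: none.
Not in check and no legal moves → stalemate.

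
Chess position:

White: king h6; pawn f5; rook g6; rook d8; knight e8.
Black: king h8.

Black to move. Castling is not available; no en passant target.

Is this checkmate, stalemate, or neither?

Black to move; black king on h8.
In check: no.
King squares — g7: attacked by Rg6; h7: attacked by Kh6; g8: attacked by Rg6.
Legal moves for Black: none.
Not in check and no legal moves → stalemate.

stalemate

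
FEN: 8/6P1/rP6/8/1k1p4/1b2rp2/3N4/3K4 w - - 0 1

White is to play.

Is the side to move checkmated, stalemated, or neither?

neither

White to move; white king on d1.
In check: yes, from the black bishop on b3.
King squares — c1: available; e1: attacked by Re3; c2: attacked by Bb3; d2: own knight; e2: attacked by Re3.
Legal moves for White: Kc1, Nxb3.
White is in check but has 2 legal moves → neither.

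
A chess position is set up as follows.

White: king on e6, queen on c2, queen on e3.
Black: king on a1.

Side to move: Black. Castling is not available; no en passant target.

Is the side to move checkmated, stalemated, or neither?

stalemate

Black to move; black king on a1.
In check: no.
King squares — b1: attacked by Qc2; a2: attacked by Qc2; b2: attacked by Qc2.
Legal moves for Black: none.
Not in check and no legal moves → stalemate.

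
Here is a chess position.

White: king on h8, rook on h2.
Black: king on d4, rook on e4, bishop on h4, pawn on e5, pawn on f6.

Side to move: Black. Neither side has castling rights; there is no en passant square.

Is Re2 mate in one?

After Re2: white king on h8; in check: no.
White is not in check, so this cannot be checkmate.

no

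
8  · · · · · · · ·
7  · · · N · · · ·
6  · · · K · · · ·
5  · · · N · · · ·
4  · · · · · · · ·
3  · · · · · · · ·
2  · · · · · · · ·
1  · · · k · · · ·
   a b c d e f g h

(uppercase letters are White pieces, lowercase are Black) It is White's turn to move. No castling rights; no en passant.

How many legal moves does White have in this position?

20

White to move; king on d6.
In check: no.
Legal moves: Nf8, Nb8, N7f6, N7b6, Ne5, Nc5, Ke7, Kc7, Ke6, Kc6, Ke5, Kc5, Ne7, Nc7, N5f6, N5b6, Nf4, Nb4, Ne3+, Nc3+.
Count: 20.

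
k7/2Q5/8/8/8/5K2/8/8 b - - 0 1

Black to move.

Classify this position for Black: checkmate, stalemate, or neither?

Black to move; black king on a8.
In check: no.
King squares — a7: attacked by Qc7; b7: attacked by Qc7; b8: attacked by Qc7.
Legal moves for Black: none.
Not in check and no legal moves → stalemate.

stalemate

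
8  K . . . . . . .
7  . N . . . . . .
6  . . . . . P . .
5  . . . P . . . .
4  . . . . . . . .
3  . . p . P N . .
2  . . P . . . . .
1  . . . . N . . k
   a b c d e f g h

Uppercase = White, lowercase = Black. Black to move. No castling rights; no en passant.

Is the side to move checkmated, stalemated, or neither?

stalemate

Black to move; black king on h1.
In check: no.
King squares — g1: attacked by Nf3; g2: attacked by Ne1; h2: attacked by Nf3.
Legal moves for Black: none.
Not in check and no legal moves → stalemate.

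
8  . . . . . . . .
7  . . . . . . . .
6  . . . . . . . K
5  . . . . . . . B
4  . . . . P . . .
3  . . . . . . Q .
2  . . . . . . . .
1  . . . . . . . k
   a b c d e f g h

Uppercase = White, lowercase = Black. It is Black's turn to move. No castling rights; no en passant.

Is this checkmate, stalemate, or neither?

Black to move; black king on h1.
In check: no.
King squares — g1: attacked by Qg3; g2: attacked by Qg3; h2: attacked by Qg3.
Legal moves for Black: none.
Not in check and no legal moves → stalemate.

stalemate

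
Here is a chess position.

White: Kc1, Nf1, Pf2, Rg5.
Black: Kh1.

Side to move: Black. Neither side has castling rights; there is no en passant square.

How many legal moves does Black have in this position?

0

Black to move; king on h1.
In check: no.
Legal moves: none.
Count: 0.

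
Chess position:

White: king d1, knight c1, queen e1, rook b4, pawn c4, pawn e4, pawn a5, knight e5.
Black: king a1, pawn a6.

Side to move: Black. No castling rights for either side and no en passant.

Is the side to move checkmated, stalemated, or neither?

Black to move; black king on a1.
In check: no.
King squares — b1: attacked by Rb4; a2: attacked by Nc1; b2: attacked by Rb4.
Legal moves for Black: none.
Not in check and no legal moves → stalemate.

stalemate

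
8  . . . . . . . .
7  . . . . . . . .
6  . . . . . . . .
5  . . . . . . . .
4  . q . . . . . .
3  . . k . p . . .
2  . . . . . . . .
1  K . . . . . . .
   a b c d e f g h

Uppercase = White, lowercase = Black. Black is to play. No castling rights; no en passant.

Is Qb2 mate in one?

yes

After Qb2: white king on a1; in check: yes, from the black queen on b2.
King squares — b1: attacked by Qb2; a2: attacked by Qb2; b2: attacked by Kc3.
White has no legal moves → checkmate.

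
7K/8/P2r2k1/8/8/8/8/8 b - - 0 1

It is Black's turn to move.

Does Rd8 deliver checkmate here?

yes

After Rd8: white king on h8; in check: yes, from the black rook on d8.
King squares — g7: attacked by Kg6; h7: attacked by Kg6; g8: attacked by Rd8.
White has no legal moves → checkmate.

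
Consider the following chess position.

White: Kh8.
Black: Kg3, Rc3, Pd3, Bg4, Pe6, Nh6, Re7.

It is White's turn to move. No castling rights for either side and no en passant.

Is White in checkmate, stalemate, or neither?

White to move; white king on h8.
In check: no.
King squares — g7: attacked by Re7; h7: attacked by Re7; g8: attacked by Nh6.
Legal moves for White: none.
Not in check and no legal moves → stalemate.

stalemate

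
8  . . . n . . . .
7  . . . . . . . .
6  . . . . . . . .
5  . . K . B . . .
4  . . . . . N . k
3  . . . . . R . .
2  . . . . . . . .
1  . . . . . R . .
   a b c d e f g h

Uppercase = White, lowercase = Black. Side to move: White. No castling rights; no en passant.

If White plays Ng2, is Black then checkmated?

After Ng2: black king on h4; in check: yes, from the white knight on g2.
Black has 3 legal replies: Kh5, Kg5, Kg4.
In check but a legal move exists → not checkmate.

no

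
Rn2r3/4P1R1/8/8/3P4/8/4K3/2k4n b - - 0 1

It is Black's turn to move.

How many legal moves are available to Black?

14

Black to move; king on c1.
In check: no.
Legal moves: Rh8, Rg8, Rf8, Rd8, Rc8, Rxe7+, Nd7, Nc6, Na6, Ng3+, Nf2, Kc2, Kb2, Kb1.
Count: 14.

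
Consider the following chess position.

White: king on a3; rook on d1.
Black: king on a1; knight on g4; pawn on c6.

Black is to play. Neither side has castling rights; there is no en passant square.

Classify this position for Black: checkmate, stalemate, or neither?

Black to move; black king on a1.
In check: yes, from the white rook on d1.
King squares — b1: attacked by Rd1; a2: attacked by Ka3; b2: attacked by Ka3.
Legal moves for Black: none.
In check with no legal moves → checkmate.

checkmate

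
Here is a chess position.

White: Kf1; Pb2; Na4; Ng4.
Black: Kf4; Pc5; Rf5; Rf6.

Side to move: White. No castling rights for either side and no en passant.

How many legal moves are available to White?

16

White to move; king on f1.
In check: no.
Legal moves: Nh6, Nxf6, Ne5, Ne3, Nh2, Nf2, Nb6, Nxc5, Nc3, Kg2, Kf2, Ke2, Kg1, Ke1, b3, b4.
Count: 16.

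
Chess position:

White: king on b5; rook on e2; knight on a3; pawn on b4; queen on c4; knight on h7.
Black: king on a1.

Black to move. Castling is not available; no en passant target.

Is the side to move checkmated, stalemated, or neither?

Black to move; black king on a1.
In check: no.
King squares — b1: attacked by Na3; a2: attacked by Re2; b2: attacked by Re2.
Legal moves for Black: none.
Not in check and no legal moves → stalemate.

stalemate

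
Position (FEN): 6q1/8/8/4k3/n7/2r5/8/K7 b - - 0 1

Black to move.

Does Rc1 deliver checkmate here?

After Rc1: white king on a1; in check: yes, from the black rook on c1.
King squares — b1: attacked by Rc1; a2: attacked by Qg8; b2: attacked by Na4.
White has no legal moves → checkmate.

yes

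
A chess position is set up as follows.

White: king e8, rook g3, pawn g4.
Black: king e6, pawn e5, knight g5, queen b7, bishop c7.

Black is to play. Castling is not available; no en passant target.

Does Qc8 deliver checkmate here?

After Qc8: white king on e8; in check: yes, from the black queen on c8.
King squares — d7: attacked by Ke6; e7: attacked by Ke6; f7: attacked by Ng5; d8: attacked by Bc7; f8: attacked by Qc8.
White has no legal moves → checkmate.

yes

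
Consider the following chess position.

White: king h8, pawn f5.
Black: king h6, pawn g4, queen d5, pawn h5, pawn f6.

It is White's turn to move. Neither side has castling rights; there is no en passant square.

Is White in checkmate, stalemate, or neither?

stalemate

White to move; white king on h8.
In check: no.
King squares — g7: attacked by Kh6; h7: attacked by Kh6; g8: attacked by Qd5.
Legal moves for White: none.
Not in check and no legal moves → stalemate.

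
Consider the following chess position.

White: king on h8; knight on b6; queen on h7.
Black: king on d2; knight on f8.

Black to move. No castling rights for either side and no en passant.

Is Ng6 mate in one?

After Ng6: white king on h8; in check: yes, from the black knight on g6.
White has 3 legal replies: Kg8, Kg7, Qxg6.
In check but a legal move exists → not checkmate.

no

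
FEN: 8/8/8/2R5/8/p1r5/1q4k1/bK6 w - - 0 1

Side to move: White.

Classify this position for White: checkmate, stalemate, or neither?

checkmate

White to move; white king on b1.
In check: yes, from the black queen on b2.
King squares — a1: attacked by Qb2; c1: attacked by Qb2; a2: attacked by Qb2; b2: attacked by Ba1; c2: attacked by Qb2.
Legal moves for White: none.
In check with no legal moves → checkmate.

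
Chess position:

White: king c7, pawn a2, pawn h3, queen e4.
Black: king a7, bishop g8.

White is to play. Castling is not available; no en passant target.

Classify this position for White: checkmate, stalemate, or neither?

White to move; white king on c7.
In check: no.
Legal moves for White include: Kd8, Kc8, Kd7, Kd6, Kc6, Qe8, Qa8+, Qh7, Qe7, Qb7#, Qg6, Qe6, Qc6, Qf5, Qe5, Qd5, Qh4, Qg4, ... (list truncated; more exist).
White has legal moves and is not in check → neither.

neither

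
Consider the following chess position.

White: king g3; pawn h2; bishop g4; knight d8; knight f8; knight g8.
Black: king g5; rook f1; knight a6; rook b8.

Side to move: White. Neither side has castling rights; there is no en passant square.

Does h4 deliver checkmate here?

yes

After h4: black king on g5; in check: yes, from the white pawn on h4.
King squares — f4: attacked by Kg3; g4: attacked by Kg3; h4: attacked by Kg3; f5: attacked by Bg4; h5: attacked by Bg4; f6: attacked by Ng8; g6: attacked by Nf8; h6: attacked by Ng8.
Black has no legal moves → checkmate.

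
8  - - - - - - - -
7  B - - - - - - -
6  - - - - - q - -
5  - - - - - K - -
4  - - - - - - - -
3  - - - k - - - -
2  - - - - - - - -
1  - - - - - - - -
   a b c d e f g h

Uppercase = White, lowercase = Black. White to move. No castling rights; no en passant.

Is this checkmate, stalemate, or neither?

White to move; white king on f5.
In check: yes, from the black queen on f6.
Legal moves for White: Kxf6, Kg4.
White is in check but has 2 legal moves → neither.

neither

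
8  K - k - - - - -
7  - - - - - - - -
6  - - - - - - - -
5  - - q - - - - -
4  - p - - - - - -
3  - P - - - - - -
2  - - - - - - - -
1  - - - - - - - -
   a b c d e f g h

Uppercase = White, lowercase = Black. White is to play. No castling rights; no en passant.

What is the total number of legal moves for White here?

0

White to move; king on a8.
In check: no.
Legal moves: none.
Count: 0.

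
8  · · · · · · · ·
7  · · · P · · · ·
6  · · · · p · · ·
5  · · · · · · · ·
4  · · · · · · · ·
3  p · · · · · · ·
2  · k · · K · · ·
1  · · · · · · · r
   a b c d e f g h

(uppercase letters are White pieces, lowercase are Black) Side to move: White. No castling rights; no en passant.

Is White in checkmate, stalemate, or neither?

neither

White to move; white king on e2.
In check: no.
Legal moves for White: Kf3, Ke3, Kd3, Kf2, Kd2, d8=Q, d8=R, d8=B, d8=N.
White has 9 legal moves and is not in check → neither.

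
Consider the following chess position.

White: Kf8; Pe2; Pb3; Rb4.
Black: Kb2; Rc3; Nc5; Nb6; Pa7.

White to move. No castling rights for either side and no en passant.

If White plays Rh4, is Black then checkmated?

no

After Rh4: black king on b2; in check: no.
Black is not in check, so this cannot be checkmate.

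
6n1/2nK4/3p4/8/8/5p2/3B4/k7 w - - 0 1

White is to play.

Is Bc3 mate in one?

no

After Bc3: black king on a1; in check: yes, from the white bishop on c3.
Black has 2 legal replies: Ka2, Kb1.
In check but a legal move exists → not checkmate.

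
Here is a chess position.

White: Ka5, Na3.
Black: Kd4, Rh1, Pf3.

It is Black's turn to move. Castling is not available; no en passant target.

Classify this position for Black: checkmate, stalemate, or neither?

neither

Black to move; black king on d4.
In check: no.
Legal moves for Black include: Ke5, Kd5, Kc5, Ke4, Ke3, Kd3, Kc3, Rh8, Rh7, Rh6, Rh5+, Rh4, Rh3, Rh2, Rg1, Rf1, Re1, Rd1, ... (list truncated; more exist).
Black has legal moves and is not in check → neither.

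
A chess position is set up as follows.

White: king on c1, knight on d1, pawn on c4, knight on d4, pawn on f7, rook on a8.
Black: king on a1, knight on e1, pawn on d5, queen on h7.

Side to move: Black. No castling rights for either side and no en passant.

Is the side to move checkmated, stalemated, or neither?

Black to move; black king on a1.
In check: yes, from the white rook on a8.
King squares — b1: attacked by Kc1; a2: attacked by Ra8; b2: attacked by Kc1.
Legal moves for Black: none.
In check with no legal moves → checkmate.

checkmate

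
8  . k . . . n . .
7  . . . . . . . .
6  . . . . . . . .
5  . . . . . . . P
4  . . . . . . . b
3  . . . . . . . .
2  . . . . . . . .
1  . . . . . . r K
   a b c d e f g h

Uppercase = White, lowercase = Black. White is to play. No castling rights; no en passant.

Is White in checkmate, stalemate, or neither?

White to move; white king on h1.
In check: yes, from the black rook on g1.
Legal moves for White: Kh2, Kxg1.
White is in check but has 2 legal moves → neither.

neither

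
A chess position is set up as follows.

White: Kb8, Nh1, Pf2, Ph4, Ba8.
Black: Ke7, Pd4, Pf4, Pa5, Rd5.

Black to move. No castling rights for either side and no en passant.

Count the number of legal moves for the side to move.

20

Black to move; king on e7.
In check: no.
Legal moves: Kf8, Ke8, Kd8, Kf7, Kd7, Kf6, Ke6, Kd6, Rd8+, Rd7, Rd6, Rh5, Rg5, Rf5, Re5, Rc5, Rb5+, a4, f3, d3.
Count: 20.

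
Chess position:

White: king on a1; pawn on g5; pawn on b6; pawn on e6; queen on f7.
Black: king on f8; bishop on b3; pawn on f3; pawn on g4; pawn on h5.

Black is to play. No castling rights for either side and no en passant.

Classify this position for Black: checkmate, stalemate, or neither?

checkmate

Black to move; black king on f8.
In check: yes, from the white queen on f7.
King squares — e7: attacked by Qf7; f7: attacked by Pe6; g7: attacked by Qf7; e8: attacked by Qf7; g8: attacked by Qf7.
Legal moves for Black: none.
In check with no legal moves → checkmate.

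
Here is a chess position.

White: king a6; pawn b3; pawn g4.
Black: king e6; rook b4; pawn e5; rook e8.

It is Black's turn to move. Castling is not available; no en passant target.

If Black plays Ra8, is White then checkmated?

yes

After Ra8: white king on a6; in check: yes, from the black rook on a8.
King squares — a5: attacked by Ra8; b5: attacked by Rb4; b6: attacked by Rb4; a7: attacked by Ra8; b7: attacked by Rb4.
White has no legal moves → checkmate.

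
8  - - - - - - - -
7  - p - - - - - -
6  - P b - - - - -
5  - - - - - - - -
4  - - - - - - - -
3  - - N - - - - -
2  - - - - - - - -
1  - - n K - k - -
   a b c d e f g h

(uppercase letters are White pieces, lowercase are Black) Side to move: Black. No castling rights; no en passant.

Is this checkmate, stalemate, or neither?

Black to move; black king on f1.
In check: no.
Legal moves for Black: Be8, Bd7, Bd5, Bb5, Be4, Ba4+, Bf3+, Bg2, Bh1, Kg2, Kf2, Kg1, Nd3, Nb3, Ne2, Na2.
Black has 16 legal moves and is not in check → neither.

neither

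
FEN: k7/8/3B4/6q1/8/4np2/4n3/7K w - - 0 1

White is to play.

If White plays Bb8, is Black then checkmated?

After Bb8: black king on a8; in check: no.
Black is not in check, so this cannot be checkmate.

no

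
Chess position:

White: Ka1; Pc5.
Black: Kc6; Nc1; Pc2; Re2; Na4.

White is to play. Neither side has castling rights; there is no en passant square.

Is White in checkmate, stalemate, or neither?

stalemate

White to move; white king on a1.
In check: no.
King squares — b1: attacked by Pc2; a2: attacked by Nc1; b2: attacked by Na4.
Legal moves for White: none.
Not in check and no legal moves → stalemate.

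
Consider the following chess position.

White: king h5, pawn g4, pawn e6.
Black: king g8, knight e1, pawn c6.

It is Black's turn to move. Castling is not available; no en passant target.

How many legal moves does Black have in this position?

9

Black to move; king on g8.
In check: no.
Legal moves: Kh8, Kf8, Kh7, Kg7, Nf3, Nd3, Ng2, Nc2, c5.
Count: 9.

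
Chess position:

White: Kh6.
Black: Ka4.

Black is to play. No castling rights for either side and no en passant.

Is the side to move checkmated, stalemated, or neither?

Black to move; black king on a4.
In check: no.
Legal moves for Black: Kb5, Ka5, Kb4, Kb3, Ka3.
Black has 5 legal moves and is not in check → neither.

neither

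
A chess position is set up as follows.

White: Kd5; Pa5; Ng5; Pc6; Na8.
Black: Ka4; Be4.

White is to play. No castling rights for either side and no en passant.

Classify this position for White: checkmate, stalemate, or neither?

neither

White to move; white king on d5.
In check: yes, from the black bishop on e4.
Legal moves for White: Ke6, Kd6, Ke5, Kc5, Kxe4, Kd4, Kc4, Nxe4.
White is in check but has 8 legal moves → neither.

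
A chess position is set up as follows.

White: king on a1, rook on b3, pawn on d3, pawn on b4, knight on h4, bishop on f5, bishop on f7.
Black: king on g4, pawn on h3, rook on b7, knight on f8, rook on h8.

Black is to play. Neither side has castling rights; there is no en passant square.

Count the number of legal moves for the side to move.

Black to move; king on g4.
In check: yes, from the white bishop on f5.
Legal moves: Kg5, Kxh4, Kf4, Kg3.
Count: 4.

4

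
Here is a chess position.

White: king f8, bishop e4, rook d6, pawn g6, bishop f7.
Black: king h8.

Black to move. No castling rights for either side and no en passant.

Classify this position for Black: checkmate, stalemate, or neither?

stalemate

Black to move; black king on h8.
In check: no.
King squares — g7: attacked by Kf8; h7: attacked by Pg6; g8: attacked by Bf7.
Legal moves for Black: none.
Not in check and no legal moves → stalemate.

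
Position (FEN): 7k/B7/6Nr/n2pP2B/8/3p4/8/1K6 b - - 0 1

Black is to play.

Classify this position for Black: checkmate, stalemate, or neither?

Black to move; black king on h8.
In check: yes, from the white knight on g6.
King squares — g7: available; h7: available; g8: available.
Legal moves for Black: Kg8, Kh7, Kg7, Rxg6.
Black is in check but has 4 legal moves → neither.

neither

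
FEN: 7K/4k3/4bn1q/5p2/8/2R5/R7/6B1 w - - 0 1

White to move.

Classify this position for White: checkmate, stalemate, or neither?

White to move; white king on h8.
In check: yes, from the black queen on h6.
King squares — g7: attacked by Qh6; h7: attacked by Nf6; g8: attacked by Be6.
Legal moves for White: none.
In check with no legal moves → checkmate.

checkmate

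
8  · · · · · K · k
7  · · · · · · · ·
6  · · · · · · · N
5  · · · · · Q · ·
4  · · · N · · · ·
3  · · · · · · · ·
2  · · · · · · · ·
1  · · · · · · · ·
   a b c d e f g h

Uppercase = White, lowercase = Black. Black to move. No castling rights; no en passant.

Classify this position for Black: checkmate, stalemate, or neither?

Black to move; black king on h8.
In check: no.
King squares — g7: attacked by Kf8; h7: attacked by Qf5; g8: attacked by Nh6.
Legal moves for Black: none.
Not in check and no legal moves → stalemate.

stalemate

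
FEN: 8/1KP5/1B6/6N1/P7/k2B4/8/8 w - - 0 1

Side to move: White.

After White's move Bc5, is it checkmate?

After Bc5: black king on a3; in check: yes, from the white bishop on c5.
Black has 4 legal replies: Kxa4, Kb3, Kb2, Ka2.
In check but a legal move exists → not checkmate.

no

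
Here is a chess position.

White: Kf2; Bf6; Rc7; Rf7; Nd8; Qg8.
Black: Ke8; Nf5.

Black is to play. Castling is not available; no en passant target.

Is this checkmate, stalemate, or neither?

checkmate

Black to move; black king on e8.
In check: yes, from the white queen on g8.
King squares — d7: attacked by Rc7; e7: attacked by Bf6; f7: attacked by Rc7; d8: attacked by Bf6; f8: attacked by Rf7.
Legal moves for Black: none.
In check with no legal moves → checkmate.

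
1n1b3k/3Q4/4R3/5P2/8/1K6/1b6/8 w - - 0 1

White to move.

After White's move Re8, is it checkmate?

After Re8: black king on h8; in check: yes, from the white rook on e8.
King squares — g7: attacked by Qd7; h7: attacked by Qd7; g8: attacked by Re8.
Black has no legal moves → checkmate.

yes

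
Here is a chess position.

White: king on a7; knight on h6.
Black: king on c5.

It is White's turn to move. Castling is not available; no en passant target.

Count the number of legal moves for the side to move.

8

White to move; king on a7.
In check: no.
Legal moves: Kb8, Ka8, Kb7, Ka6, Ng8, Nf7, Nf5, Ng4.
Count: 8.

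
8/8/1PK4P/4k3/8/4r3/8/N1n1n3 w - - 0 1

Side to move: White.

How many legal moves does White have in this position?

9

White to move; king on c6.
In check: no.
Legal moves: Kd7, Kc7, Kb7, Kc5, Kb5, Nb3, Nc2, h7, b7.
Count: 9.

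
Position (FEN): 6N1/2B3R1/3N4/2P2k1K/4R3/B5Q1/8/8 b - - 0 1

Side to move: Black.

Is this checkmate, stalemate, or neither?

checkmate

Black to move; black king on f5.
In check: yes, from the white knight on d6.
King squares — e4: attacked by Nd6; f4: attacked by Qg3; g4: attacked by Qg3; e5: attacked by Qg3; g5: attacked by Qg3; e6: attacked by Re4; f6: attacked by Ng8; g6: attacked by Qg3.
Legal moves for Black: none.
In check with no legal moves → checkmate.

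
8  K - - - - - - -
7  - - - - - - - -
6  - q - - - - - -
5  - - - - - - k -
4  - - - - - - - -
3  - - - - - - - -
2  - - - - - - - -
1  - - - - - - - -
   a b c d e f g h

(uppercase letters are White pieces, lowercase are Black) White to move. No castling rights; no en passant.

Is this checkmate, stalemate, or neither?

White to move; white king on a8.
In check: no.
King squares — a7: attacked by Qb6; b7: attacked by Qb6; b8: attacked by Qb6.
Legal moves for White: none.
Not in check and no legal moves → stalemate.

stalemate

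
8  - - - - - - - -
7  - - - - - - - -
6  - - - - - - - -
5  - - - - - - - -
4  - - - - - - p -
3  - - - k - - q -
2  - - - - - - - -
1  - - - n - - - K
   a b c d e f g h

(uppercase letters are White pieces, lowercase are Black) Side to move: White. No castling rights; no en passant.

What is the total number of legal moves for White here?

White to move; king on h1.
In check: no.
Legal moves: none.
Count: 0.

0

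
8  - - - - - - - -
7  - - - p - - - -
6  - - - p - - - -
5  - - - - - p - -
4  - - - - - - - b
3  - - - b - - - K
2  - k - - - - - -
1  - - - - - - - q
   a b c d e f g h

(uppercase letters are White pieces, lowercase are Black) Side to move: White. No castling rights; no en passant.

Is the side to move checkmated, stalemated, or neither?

White to move; white king on h3.
In check: yes, from the black queen on h1.
King squares — g2: attacked by Qh1; h2: attacked by Qh1; g3: attacked by Bh4; g4: attacked by Pf5; h4: attacked by Qh1.
Legal moves for White: none.
In check with no legal moves → checkmate.

checkmate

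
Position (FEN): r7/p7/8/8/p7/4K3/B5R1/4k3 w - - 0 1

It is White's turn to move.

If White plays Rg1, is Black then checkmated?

yes

After Rg1: black king on e1; in check: yes, from the white rook on g1.
King squares — d1: attacked by Rg1; f1: attacked by Rg1; d2: attacked by Ke3; e2: attacked by Ke3; f2: attacked by Ke3.
Black has no legal moves → checkmate.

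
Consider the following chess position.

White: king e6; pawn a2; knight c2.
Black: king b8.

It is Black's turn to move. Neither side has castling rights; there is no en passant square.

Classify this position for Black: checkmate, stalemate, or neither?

Black to move; black king on b8.
In check: no.
Legal moves for Black: Kc8, Ka8, Kc7, Kb7, Ka7.
Black has 5 legal moves and is not in check → neither.

neither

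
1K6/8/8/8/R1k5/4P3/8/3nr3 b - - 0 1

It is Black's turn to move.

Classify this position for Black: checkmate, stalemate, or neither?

Black to move; black king on c4.
In check: yes, from the white rook on a4.
King squares — b3: available; c3: available; d3: available; b4: attacked by Ra4; d4: attacked by Pe3; b5: available; c5: available; d5: available.
Legal moves for Black: Kd5, Kc5, Kb5, Kd3, Kc3, Kb3.
Black is in check but has 6 legal moves → neither.

neither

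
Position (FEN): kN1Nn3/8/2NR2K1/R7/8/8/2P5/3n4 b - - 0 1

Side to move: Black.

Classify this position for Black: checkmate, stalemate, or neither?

checkmate

Black to move; black king on a8.
In check: yes, from the white rook on a5.
King squares — a7: attacked by Ra5; b7: attacked by Nd8; b8: attacked by Nc6.
Legal moves for Black: none.
In check with no legal moves → checkmate.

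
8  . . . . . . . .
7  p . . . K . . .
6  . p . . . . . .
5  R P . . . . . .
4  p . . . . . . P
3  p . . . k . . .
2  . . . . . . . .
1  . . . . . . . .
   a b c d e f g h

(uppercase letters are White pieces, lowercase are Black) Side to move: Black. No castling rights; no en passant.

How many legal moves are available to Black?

11

Black to move; king on e3.
In check: no.
Legal moves: Kf4, Ke4, Kd4, Kf3, Kd3, Kf2, Ke2, Kd2, bxa5, a6, a2.
Count: 11.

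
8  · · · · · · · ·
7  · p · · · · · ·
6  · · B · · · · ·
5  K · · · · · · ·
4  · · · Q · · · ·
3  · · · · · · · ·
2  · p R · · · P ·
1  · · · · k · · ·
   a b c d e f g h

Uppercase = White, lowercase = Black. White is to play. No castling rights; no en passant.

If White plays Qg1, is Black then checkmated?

yes

After Qg1: black king on e1; in check: yes, from the white queen on g1.
King squares — d1: attacked by Qg1; f1: attacked by Qg1; d2: attacked by Rc2; e2: attacked by Rc2; f2: attacked by Qg1.
Black has no legal moves → checkmate.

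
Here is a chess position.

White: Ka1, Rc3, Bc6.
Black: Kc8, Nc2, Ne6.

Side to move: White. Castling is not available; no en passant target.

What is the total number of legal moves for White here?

4

White to move; king on a1.
In check: yes, from the black knight on c2.
Legal moves: Kb2, Ka2, Kb1, Rxc2.
Count: 4.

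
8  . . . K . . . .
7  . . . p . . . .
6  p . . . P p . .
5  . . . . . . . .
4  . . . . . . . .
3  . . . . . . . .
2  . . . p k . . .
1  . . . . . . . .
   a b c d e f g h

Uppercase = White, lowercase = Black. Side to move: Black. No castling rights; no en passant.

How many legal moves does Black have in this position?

Black to move; king on e2.
In check: no.
Legal moves: Kf3, Ke3, Kd3, Kf2, Kf1, Ke1, Kd1, dxe6, d6, f5, a5, d1=Q, d1=R, d1=B, d1=N, d5.
Count: 16.

16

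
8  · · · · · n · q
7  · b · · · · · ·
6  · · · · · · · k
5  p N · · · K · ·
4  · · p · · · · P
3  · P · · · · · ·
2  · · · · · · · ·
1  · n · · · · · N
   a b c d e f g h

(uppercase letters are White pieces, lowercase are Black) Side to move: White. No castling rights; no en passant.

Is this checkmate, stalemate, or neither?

neither

White to move; white king on f5.
In check: no.
Legal moves for White: Kg4, Kf4, Nc7, Na7, Nd6, Nd4, Nc3, Na3, Ng3, Nf2, bxc4, h5, b4.
White has 13 legal moves and is not in check → neither.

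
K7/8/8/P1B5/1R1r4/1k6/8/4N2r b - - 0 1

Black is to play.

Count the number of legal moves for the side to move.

4

Black to move; king on b3.
In check: yes, from the white rook on b4.
Legal moves: Kc3, Ka3, Ka2, Rxb4.
Count: 4.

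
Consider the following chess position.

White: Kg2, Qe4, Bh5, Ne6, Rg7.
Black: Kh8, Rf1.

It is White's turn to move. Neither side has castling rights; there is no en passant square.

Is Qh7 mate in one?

yes

After Qh7: black king on h8; in check: yes, from the white queen on h7.
King squares — g7: attacked by Ne6; h7: attacked by Rg7; g8: attacked by Rg7.
Black has no legal moves → checkmate.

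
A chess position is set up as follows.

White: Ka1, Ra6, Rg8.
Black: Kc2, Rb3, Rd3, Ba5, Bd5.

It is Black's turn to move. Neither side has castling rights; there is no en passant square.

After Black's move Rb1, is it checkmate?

yes

After Rb1: white king on a1; in check: yes, from the black rook on b1.
King squares — b1: attacked by Kc2; a2: attacked by Bd5; b2: attacked by Rb1.
White has no legal moves → checkmate.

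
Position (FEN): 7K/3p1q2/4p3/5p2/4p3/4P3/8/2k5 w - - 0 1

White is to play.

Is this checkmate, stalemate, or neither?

stalemate

White to move; white king on h8.
In check: no.
King squares — g7: attacked by Qf7; h7: attacked by Qf7; g8: attacked by Qf7.
Legal moves for White: none.
Not in check and no legal moves → stalemate.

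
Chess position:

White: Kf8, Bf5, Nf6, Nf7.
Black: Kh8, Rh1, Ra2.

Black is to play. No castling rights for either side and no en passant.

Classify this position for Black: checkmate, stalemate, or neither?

Black to move; black king on h8.
In check: yes, from the white knight on f7.
King squares — g7: attacked by Kf8; h7: attacked by Bf5; g8: attacked by Nf6.
Legal moves for Black: none.
In check with no legal moves → checkmate.

checkmate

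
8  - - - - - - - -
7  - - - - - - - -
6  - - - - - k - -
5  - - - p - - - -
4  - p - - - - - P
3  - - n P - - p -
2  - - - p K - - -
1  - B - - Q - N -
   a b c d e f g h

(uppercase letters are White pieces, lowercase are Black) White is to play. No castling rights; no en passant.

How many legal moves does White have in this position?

4

White to move; king on e2.
In check: yes, from the black knight on c3.
Legal moves: Kf3, Ke3, Kxd2, Kf1.
Count: 4.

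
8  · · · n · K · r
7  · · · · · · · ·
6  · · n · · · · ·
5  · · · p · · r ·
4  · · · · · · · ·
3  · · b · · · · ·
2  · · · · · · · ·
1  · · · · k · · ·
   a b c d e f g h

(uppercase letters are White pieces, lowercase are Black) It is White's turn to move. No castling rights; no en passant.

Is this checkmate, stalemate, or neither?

checkmate

White to move; white king on f8.
In check: yes, from the black rook on h8.
King squares — e7: attacked by Nc6; f7: attacked by Nd8; g7: attacked by Bc3; e8: attacked by Rh8; g8: attacked by Rg5.
Legal moves for White: none.
In check with no legal moves → checkmate.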